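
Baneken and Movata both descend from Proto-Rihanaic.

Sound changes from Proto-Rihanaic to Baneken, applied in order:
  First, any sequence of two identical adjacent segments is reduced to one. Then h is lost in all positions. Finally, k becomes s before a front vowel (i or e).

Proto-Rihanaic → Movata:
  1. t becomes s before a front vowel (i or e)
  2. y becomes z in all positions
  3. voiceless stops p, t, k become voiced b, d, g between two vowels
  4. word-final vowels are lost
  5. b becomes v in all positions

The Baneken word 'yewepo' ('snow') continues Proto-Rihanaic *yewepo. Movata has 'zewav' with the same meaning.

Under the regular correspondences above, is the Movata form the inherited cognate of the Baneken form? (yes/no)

Derive the expected Movata reflex of *yewepo:
Movata: *yewepo
  yewepo (rule 1 does not apply)
  yewepo → zewepo   [unconditioned shift]
  zewepo → zewebo   [intervocalic voicing]
  zewebo → zeweb   [apocope]
  zeweb → zewev   [unconditioned shift]
  giving Movata zewev.
The regular Movata reflex would be 'zewev', but the attested form is 'zewav'. The correspondence is irregular, so they are not cognates (the Movata form has a different source).

no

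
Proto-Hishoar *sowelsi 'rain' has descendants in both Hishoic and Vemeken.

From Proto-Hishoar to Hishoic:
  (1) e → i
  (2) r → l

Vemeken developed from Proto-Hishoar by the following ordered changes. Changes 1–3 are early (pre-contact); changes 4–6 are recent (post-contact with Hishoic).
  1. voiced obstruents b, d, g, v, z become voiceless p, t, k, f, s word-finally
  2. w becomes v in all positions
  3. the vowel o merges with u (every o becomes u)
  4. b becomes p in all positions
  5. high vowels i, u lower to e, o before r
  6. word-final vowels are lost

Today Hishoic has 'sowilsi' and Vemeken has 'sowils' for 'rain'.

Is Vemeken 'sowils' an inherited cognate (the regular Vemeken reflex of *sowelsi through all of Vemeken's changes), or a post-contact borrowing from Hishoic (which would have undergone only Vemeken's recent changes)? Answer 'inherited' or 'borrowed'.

If inherited, *sowelsi would pass through all of Vemeken's changes:
Vemeken: *sowelsi > sovelsi > suvelsi > suvels  (by unconditioned shift, vowel merger, apocope)
If borrowed from Hishoic 'sowilsi' after the early changes, it would undergo only the recent ones:
  rule 4 (unconditioned shift): no change (sowilsi)
  rule 5 (pre-rhotic lowering): no change (sowilsi)
  rule 6 (apocope): sowilsi → sowils
  ⇒ as a loan: sowils
Vemeken 'sowils' matches the loan outcome 'sowils', not the inherited 'suvels' — it skipped the early Vemeken changes, so it was borrowed from Hishoic.

borrowed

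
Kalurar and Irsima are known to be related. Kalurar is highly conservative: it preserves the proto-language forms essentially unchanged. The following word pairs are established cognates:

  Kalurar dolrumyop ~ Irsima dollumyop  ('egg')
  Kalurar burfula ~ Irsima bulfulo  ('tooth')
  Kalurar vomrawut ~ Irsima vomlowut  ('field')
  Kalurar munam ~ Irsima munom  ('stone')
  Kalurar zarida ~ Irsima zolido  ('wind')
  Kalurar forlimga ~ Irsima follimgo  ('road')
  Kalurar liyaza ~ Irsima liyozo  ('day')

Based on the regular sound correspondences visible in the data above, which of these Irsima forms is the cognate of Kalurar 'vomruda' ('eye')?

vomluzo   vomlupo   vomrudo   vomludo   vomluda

dolrumyop ~ dollumyop — Kalurar r corresponds to Irsima l after a consonant, before a back vowel.
burfula ~ bulfulo, zarida ~ zolido — Kalurar a corresponds to Irsima o word-finally.
Applying these to Kalurar 'vomruda':
  vomruda → vomluda   (r→l after a consonant, before a back vowel)
  vomluda → vomludo   (a→o word-finally)
So the Irsima cognate is 'vomludo'.

vomludo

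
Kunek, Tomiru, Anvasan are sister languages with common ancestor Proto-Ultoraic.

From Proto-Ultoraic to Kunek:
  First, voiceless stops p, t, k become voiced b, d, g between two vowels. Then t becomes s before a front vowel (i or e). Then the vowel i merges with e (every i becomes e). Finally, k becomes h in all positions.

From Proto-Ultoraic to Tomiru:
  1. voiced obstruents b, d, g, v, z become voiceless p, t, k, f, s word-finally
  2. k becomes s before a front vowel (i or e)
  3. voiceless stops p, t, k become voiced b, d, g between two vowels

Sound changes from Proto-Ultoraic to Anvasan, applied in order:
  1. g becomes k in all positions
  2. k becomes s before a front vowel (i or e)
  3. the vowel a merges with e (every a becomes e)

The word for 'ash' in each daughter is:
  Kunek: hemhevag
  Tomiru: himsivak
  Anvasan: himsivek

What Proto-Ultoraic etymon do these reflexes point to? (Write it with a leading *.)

*himkivag

Position 8: Kunek has g, Tomiru has k, Anvasan has k. Taking the neighbouring segments as reconstructed: Kunek g can only go back to *g; Tomiru k could go back to *k or *g; Anvasan k could go back to *k or *g — the one source consistent with every daughter is *g.
Position 5: Kunek has e, Tomiru has i, Anvasan has i. Tomiru preserves i here (none of its changes turn any other segment into i), so the proto-segment is *i.
Position 2: Kunek has e, Tomiru has i, Anvasan has i. Tomiru preserves i here (none of its changes turn any other segment into i), so the proto-segment is *i.
Verify the candidate proto-form against each daughter:
Kunek: *himkivag > hemkevag > hemhevag  (by vowel merger, unconditioned shift)
Tomiru: start from *himkivag.
  rule 1 (final devoicing): himkivag → himkivak
  rule 2 (palatalisation): himkivak → himsivak
  rule 3: no change — himsivak
  ⇒ Tomiru himsivak
Anvasan: *himkivag > himkivak > himsivak > himsivek  (by unconditioned shift, palatalisation, vowel merger)
No other proto-form is consistent with every reflex, so the reconstruction is *himkivag.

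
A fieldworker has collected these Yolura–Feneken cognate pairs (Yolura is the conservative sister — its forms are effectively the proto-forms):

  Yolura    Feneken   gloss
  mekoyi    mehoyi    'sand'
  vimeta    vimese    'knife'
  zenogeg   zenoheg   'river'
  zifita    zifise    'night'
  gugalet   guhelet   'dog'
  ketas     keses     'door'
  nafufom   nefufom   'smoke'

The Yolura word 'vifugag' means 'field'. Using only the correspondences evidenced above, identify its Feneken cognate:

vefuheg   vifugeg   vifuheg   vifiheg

vifuheg

gugalet ~ guhelet — Yolura g corresponds to Feneken h between vowels (before a back vowel).
gugalet ~ guhelet, ketas ~ keses — Yolura a corresponds to Feneken e after a consonant, before a consonant other than r, m, n, p, b, f, v.
Applying these to Yolura 'vifugag':
  vifugag → vifuhag   (g→h between vowels (before a back vowel))
  vifuhag → vifuheg   (a→e after a consonant, before a consonant other than r, m, n, p, b, f, v)
So the Feneken cognate is 'vifuheg'.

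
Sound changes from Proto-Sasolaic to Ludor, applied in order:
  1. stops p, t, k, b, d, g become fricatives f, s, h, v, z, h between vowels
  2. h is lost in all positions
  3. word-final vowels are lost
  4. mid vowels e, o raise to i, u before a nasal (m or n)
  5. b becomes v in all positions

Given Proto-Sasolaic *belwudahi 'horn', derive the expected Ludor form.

Ludor: *belwudahi
  belwudahi → belwuzahi   [intervocalic lenition]
  belwuzahi → belwuzai   [h-loss]
  belwuzai → belwuza   [apocope]
  belwuza (rule 4 does not apply)
  belwuza → velwuza   [unconditioned shift]
  giving Ludor velwuza.

velwuza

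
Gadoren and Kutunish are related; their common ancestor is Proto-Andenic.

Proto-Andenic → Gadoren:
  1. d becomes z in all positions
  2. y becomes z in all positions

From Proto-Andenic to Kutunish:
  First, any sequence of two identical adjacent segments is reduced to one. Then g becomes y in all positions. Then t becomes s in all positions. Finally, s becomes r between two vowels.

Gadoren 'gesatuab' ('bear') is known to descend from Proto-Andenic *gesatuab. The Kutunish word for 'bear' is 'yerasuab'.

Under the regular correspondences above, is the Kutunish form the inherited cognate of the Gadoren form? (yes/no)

no

Derive the expected Kutunish reflex of *gesatuab:
Kutunish: *gesatuab
  gesatuab (rule 1 does not apply)
  gesatuab → yesatuab   [unconditioned shift]
  yesatuab → yesasuab   [unconditioned shift]
  yesasuab → yeraruab   [rhotacism]
  giving Kutunish yeraruab.
The regular Kutunish reflex would be 'yeraruab', but the attested form is 'yerasuab'. The correspondence is irregular, so they are not cognates (the Kutunish form has a different source).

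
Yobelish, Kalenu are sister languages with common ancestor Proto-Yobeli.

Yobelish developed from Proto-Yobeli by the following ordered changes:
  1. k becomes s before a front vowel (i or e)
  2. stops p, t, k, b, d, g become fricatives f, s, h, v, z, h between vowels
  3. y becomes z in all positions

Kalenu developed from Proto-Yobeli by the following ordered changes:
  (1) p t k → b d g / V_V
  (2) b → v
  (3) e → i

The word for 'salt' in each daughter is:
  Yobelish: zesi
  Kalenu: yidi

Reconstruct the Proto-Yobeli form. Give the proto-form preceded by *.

Position 1: Yobelish has z, Kalenu has y. Kalenu preserves y here (none of its changes turn any other segment into y), so the proto-segment is *y.
Position 2: Yobelish has e, Kalenu has i. Yobelish preserves e here (none of its changes turn any other segment into e), so the proto-segment is *e.
This points to *yeti. Verify forward in each daughter:
Yobelish: *yeti
  yeti (rule 1 does not apply)
  yeti → yesi   [intervocalic lenition]
  yesi → zesi   [unconditioned shift]
  giving Yobelish zesi.
Kalenu: *yeti
  yeti → yedi   [intervocalic voicing]
  yedi (rule 2 does not apply)
  yedi → yidi   [vowel merger]
  giving Kalenu yidi.
Only *yeti yields all of Yobelish zesi, Kalenu yidi.

*yeti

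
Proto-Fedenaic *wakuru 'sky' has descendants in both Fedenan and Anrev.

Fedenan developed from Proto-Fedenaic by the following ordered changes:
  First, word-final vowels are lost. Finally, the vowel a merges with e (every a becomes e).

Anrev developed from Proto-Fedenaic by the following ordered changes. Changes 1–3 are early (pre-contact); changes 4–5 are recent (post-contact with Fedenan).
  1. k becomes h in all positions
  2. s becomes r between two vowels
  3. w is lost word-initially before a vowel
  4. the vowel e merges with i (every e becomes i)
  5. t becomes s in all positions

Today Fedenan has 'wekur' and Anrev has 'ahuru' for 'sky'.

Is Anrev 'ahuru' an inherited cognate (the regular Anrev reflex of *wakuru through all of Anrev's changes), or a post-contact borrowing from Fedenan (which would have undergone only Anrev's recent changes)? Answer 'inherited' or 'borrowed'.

If inherited, *wakuru would pass through all of Anrev's changes:
Anrev: *wakuru > wahuru > ahuru  (by unconditioned shift, glide loss)
If borrowed from Fedenan 'wekur' after the early changes, it would undergo only the recent ones:
  rule 4 (vowel merger): wekur → wikur
  rule 5 (unconditioned shift): no change (wikur)
  ⇒ as a loan: wikur
Anrev 'ahuru' matches the inherited outcome exactly, so it is an inherited cognate, not a loan.

inherited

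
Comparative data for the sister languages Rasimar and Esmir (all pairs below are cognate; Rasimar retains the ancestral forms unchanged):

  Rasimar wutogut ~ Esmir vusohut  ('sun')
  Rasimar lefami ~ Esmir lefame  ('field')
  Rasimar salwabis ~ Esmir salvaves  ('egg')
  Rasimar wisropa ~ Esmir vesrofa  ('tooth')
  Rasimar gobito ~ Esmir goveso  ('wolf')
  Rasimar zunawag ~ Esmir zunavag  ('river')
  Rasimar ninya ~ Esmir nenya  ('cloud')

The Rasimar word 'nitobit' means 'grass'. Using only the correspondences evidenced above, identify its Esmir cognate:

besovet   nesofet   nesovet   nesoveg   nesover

salwabis ~ salvaves, wisropa ~ vesrofa — Rasimar i corresponds to Esmir e after a consonant, before a consonant other than r, m, n, p, b, f, v.
wutogut ~ vusohut, gobito ~ goveso — Rasimar t corresponds to Esmir s between vowels (before a back vowel).
salwabis ~ salvaves, gobito ~ goveso — Rasimar b corresponds to Esmir v between vowels (before a front vowel).
Applying these to Rasimar 'nitobit':
  nitobit → netobit   (i→e after a consonant, before a consonant other than r, m, n, p, b, f, v)
  netobit → nesobit   (t→s between vowels (before a back vowel))
  nesobit → nesovit   (b→v between vowels (before a front vowel))
  nesovit → nesovet   (i→e after a consonant, before a consonant other than r, m, n, p, b, f, v)
So the Esmir cognate is 'nesovet'.

nesovet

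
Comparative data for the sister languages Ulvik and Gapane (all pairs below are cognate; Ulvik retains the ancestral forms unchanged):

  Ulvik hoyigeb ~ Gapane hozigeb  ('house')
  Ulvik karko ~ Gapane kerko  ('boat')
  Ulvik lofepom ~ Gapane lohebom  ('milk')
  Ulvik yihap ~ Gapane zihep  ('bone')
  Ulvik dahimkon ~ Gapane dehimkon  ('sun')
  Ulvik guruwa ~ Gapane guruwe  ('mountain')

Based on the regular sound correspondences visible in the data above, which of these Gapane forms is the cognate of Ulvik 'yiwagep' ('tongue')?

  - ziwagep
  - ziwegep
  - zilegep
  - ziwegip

yihap ~ zihep — Ulvik y corresponds to Gapane z word-initially before a front vowel.
dahimkon ~ dehimkon — Ulvik a corresponds to Gapane e after a consonant, before a consonant other than r, m, n, p, b, f, v.
Applying these to Ulvik 'yiwagep':
  yiwagep → ziwagep   (y→z word-initially before a front vowel)
  ziwagep → ziwegep   (a→e after a consonant, before a consonant other than r, m, n, p, b, f, v)
So the Gapane cognate is 'ziwegep'.

ziwegep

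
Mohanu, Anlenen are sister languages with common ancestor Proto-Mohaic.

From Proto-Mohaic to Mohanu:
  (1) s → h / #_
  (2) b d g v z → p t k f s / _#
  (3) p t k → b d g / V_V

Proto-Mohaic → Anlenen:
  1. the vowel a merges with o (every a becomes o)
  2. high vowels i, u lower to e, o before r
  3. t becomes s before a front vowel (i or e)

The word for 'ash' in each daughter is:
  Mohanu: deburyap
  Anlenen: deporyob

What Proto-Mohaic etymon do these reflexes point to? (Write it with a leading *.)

*depuryab

Position 8: Mohanu has p, Anlenen has b. Anlenen preserves b here (none of its changes turn any other segment into b), so the proto-segment is *b.
Position 4: Mohanu has u, Anlenen has o. Mohanu preserves u here (none of its changes turn any other segment into u), so the proto-segment is *u.
Continuing position by position gives *depuryab; check it forward:
Mohanu: start from *depuryab.
  rule 1: no change — depuryab
  rule 2 (final devoicing): depuryab → depuryap
  rule 3 (intervocalic voicing): depuryap → deburyap
  ⇒ Mohanu deburyap
Anlenen: *depuryab > depuryob > deporyob  (by vowel merger, pre-rhotic lowering)
No other proto-form is consistent with every reflex, so the reconstruction is *depuryab.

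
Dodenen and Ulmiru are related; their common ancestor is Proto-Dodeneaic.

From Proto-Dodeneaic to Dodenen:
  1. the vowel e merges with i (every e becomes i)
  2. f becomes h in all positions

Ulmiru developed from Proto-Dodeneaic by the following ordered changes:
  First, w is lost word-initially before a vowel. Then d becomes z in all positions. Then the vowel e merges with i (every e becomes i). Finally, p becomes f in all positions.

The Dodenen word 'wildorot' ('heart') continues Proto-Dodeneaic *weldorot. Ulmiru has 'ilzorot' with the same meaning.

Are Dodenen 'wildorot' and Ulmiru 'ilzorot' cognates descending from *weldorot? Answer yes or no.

yes

Derive the expected Ulmiru reflex of *weldorot:
Ulmiru: *weldorot
  weldorot → eldorot   [glide loss]
  eldorot → elzorot   [unconditioned shift]
  elzorot → ilzorot   [vowel merger]
  ilzorot (rule 4 does not apply)
  giving Ulmiru ilzorot.
Ulmiru 'ilzorot' matches the regular reflex exactly, so the pair is cognate.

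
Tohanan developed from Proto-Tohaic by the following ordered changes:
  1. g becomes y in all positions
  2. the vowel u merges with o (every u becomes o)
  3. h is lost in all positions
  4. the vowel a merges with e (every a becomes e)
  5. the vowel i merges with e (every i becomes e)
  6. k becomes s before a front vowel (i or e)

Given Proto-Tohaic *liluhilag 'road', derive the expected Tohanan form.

Tohanan: start from *liluhilag.
  rule 1 (unconditioned shift): liluhilag → liluhilay
  rule 2 (vowel merger): liluhilay → lilohilay
  rule 3 (h-loss): lilohilay → liloilay
  rule 4 (vowel merger): liloilay → liloiley
  rule 5 (vowel merger): liloiley → leloeley
  rule 6: no change — leloeley
  ⇒ Tohanan leloeley

leloeley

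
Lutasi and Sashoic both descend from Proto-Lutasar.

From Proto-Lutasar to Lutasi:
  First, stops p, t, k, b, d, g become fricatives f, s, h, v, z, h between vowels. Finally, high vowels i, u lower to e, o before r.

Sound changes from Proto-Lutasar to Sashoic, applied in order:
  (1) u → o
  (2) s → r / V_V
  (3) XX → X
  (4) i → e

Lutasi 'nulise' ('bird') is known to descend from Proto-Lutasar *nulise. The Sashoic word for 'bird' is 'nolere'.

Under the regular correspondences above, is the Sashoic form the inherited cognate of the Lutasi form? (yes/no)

yes

Derive the expected Sashoic reflex of *nulise:
Sashoic: *nulise > nolise > nolire > nolere  (by vowel merger, rhotacism, vowel merger)
Sashoic 'nolere' matches the regular reflex exactly, so the pair is cognate.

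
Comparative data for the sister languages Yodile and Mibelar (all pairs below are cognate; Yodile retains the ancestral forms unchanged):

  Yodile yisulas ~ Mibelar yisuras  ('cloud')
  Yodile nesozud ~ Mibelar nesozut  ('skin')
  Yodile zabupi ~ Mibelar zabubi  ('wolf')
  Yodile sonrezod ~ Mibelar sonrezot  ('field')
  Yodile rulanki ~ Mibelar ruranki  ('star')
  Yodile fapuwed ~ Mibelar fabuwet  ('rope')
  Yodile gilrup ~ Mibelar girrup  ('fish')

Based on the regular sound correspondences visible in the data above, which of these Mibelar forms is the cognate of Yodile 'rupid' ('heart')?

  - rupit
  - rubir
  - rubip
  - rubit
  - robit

zabupi ~ zabubi — Yodile p corresponds to Mibelar b between vowels (before a front vowel).
nesozud ~ nesozut, sonrezod ~ sonrezot — Yodile d corresponds to Mibelar t word-finally.
Applying these to Yodile 'rupid':
  rupid → rubid   (p→b between vowels (before a front vowel))
  rubid → rubit   (d→t word-finally)
So the Mibelar cognate is 'rubit'.

rubit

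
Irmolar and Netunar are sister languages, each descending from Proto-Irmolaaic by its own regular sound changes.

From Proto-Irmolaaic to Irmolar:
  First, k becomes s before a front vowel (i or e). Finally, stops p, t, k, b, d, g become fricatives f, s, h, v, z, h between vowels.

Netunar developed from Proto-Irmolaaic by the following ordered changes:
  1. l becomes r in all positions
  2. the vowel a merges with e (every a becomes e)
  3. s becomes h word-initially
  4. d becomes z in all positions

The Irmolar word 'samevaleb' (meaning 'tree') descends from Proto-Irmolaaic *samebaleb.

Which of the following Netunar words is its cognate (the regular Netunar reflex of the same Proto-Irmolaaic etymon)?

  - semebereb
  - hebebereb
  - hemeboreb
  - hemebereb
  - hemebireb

hemebereb

Netunar: *samebaleb
  samebaleb → samebareb   [unconditioned shift]
  samebareb → semebereb   [vowel merger]
  semebereb → hemebereb   [debuccalisation]
  hemebereb (rule 4 does not apply)
  giving Netunar hemebereb.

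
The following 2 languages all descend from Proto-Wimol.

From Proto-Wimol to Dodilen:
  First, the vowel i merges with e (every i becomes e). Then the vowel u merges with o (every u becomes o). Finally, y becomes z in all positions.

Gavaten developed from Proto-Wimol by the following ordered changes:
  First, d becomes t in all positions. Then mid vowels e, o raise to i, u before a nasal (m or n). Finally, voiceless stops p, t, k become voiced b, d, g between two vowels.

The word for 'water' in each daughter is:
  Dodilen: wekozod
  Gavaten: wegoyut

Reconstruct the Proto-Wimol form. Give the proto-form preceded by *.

Position 6: Dodilen has o, Gavaten has u. Taking the neighbouring segments as reconstructed: Dodilen o could go back to *o or *u; Gavaten u can only go back to *u — the one source consistent with every daughter is *u.
Position 7: Dodilen has d, Gavaten has t. Dodilen preserves d here (none of its changes turn any other segment into d), so the proto-segment is *d.
Continuing position by position gives *wekoyud; check it forward:
Dodilen: *wekoyud > wekoyod > wekozod  (by vowel merger, unconditioned shift)
Gavaten: *wekoyud > wekoyut > wegoyut  (by unconditioned shift, intervocalic voicing)
No other proto-form is consistent with every reflex, so the reconstruction is *wekoyud.

*wekoyud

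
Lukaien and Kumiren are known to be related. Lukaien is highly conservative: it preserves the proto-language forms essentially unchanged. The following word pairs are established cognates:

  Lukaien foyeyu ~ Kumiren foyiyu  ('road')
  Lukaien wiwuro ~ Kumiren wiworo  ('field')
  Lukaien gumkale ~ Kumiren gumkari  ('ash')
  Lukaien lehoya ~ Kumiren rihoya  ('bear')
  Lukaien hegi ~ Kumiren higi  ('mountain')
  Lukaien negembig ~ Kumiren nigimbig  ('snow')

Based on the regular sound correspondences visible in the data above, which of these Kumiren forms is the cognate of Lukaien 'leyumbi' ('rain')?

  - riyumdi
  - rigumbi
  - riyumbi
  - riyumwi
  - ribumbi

riyumbi

lehoya ~ rihoya — Lukaien l corresponds to Kumiren r word-initially before a front vowel.
foyeyu ~ foyiyu, lehoya ~ rihoya — Lukaien e corresponds to Kumiren i after a consonant, before a consonant other than r, m, n, p, b, f, v.
Applying these to Lukaien 'leyumbi':
  leyumbi → reyumbi   (l→r word-initially before a front vowel)
  reyumbi → riyumbi   (e→i after a consonant, before a consonant other than r, m, n, p, b, f, v)
So the Kumiren cognate is 'riyumbi'.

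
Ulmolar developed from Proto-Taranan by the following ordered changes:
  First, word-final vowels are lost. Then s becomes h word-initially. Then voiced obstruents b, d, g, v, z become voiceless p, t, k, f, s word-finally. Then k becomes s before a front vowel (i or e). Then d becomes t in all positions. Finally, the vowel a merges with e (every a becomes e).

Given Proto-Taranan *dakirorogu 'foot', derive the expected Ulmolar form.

Ulmolar: *dakirorogu
  dakirorogu → dakirorog   [apocope]
  dakirorog (rule 2 does not apply)
  dakirorog → dakirorok   [final devoicing]
  dakirorok → dasirorok   [palatalisation]
  dasirorok → tasirorok   [unconditioned shift]
  tasirorok → tesirorok   [vowel merger]
  giving Ulmolar tesirorok.

tesirorok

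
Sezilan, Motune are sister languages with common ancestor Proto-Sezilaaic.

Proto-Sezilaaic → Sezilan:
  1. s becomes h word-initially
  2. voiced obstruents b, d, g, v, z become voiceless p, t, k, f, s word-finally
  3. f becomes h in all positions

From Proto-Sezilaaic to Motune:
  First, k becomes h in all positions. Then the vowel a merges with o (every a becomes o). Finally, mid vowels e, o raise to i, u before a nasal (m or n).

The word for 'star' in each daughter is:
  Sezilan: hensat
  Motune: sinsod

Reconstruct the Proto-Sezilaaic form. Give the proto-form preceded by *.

Position 1: Sezilan has h, Motune has s. Motune preserves s here (none of its changes turn any other segment into s), so the proto-segment is *s.
Position 6: Sezilan has t, Motune has d. Motune preserves d here (none of its changes turn any other segment into d), so the proto-segment is *d.
Verify the candidate proto-form against each daughter:
Sezilan: *sensad > hensad > hensat  (by debuccalisation, final devoicing)
Motune: *sensad
  sensad (rule 1 does not apply)
  sensad → sensod   [vowel merger]
  sensod → sinsod   [pre-nasal raising]
  giving Motune sinsod.
Only *sensad yields all of Sezilan hensat, Motune sinsod.

*sensad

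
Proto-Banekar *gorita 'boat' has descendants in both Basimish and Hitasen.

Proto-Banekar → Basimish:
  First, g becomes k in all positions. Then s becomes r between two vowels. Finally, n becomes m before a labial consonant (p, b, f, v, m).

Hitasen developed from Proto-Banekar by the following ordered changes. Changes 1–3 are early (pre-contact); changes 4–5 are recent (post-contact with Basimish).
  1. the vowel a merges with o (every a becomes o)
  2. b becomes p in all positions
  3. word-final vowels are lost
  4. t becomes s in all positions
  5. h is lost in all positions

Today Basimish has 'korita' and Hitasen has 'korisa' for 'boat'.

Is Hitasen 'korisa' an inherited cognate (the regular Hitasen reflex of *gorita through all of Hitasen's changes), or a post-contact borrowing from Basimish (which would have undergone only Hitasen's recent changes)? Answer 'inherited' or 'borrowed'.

borrowed

If inherited, *gorita would pass through all of Hitasen's changes:
Hitasen: start from *gorita.
  rule 1 (vowel merger): gorita → gorito
  rule 2: no change — gorito
  rule 3 (apocope): gorito → gorit
  rule 4 (unconditioned shift): gorit → goris
  rule 5: no change — goris
  ⇒ Hitasen goris
If borrowed from Basimish 'korita' after the early changes, it would undergo only the recent ones:
  rule 4 (unconditioned shift): korita → korisa
  rule 5 (h-loss): no change (korisa)
  ⇒ as a loan: korisa
Hitasen 'korisa' matches the loan outcome 'korisa', not the inherited 'goris' — it skipped the early Hitasen changes, so it was borrowed from Basimish.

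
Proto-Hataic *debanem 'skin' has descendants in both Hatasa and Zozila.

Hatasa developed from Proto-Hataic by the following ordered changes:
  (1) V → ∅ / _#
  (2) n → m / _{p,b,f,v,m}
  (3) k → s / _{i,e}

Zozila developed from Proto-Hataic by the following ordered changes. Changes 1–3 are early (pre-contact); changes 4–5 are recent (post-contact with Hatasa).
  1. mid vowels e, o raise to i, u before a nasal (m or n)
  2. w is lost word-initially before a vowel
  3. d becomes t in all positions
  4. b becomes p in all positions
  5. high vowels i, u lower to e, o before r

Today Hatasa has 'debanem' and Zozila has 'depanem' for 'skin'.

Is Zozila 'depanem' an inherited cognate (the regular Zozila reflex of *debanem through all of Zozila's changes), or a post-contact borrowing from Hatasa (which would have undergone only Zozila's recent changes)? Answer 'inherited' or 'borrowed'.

If inherited, *debanem would pass through all of Zozila's changes:
Zozila: *debanem > debanim > tebanim > tepanim  (by pre-nasal raising, unconditioned shift, unconditioned shift)
If borrowed from Hatasa 'debanem' after the early changes, it would undergo only the recent ones:
  rule 4 (unconditioned shift): debanem → depanem
  rule 5 (pre-rhotic lowering): no change (depanem)
  ⇒ as a loan: depanem
Zozila 'depanem' matches the loan outcome 'depanem', not the inherited 'tepanim' — it skipped the early Zozila changes, so it was borrowed from Hatasa.

borrowed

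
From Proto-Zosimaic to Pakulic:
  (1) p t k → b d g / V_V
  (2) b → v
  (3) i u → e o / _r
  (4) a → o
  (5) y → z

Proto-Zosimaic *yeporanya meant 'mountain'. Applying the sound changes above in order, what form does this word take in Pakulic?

Pakulic: *yeporanya
  yeporanya → yeboranya   [intervocalic voicing]
  yeboranya → yevoranya   [unconditioned shift]
  yevoranya (rule 3 does not apply)
  yevoranya → yevoronyo   [vowel merger]
  yevoronyo → zevoronzo   [unconditioned shift]
  giving Pakulic zevoronzo.

zevoronzo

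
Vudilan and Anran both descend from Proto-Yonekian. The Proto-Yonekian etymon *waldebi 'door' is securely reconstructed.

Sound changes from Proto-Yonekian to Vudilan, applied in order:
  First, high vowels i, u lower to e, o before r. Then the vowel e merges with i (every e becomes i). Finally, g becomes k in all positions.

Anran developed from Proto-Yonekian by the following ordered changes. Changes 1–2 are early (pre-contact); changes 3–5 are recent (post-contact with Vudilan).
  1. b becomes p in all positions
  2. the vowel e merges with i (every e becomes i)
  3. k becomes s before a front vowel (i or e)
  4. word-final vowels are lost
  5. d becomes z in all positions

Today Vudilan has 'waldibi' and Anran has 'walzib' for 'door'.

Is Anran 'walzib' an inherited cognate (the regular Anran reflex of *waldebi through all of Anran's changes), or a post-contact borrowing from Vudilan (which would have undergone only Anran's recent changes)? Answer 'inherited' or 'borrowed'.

If inherited, *waldebi would pass through all of Anran's changes:
Anran: *waldebi
  waldebi → waldepi   [unconditioned shift]
  waldepi → waldipi   [vowel merger]
  waldipi (rule 3 does not apply)
  waldipi → waldip   [apocope]
  waldip → walzip   [unconditioned shift]
  giving Anran walzip.
If borrowed from Vudilan 'waldibi' after the early changes, it would undergo only the recent ones:
  rule 3 (palatalisation): no change (waldibi)
  rule 4 (apocope): waldibi → waldib
  rule 5 (unconditioned shift): waldib → walzib
  ⇒ as a loan: walzib
Anran 'walzib' matches the loan outcome 'walzib', not the inherited 'walzip' — it skipped the early Anran changes, so it was borrowed from Vudilan.

borrowed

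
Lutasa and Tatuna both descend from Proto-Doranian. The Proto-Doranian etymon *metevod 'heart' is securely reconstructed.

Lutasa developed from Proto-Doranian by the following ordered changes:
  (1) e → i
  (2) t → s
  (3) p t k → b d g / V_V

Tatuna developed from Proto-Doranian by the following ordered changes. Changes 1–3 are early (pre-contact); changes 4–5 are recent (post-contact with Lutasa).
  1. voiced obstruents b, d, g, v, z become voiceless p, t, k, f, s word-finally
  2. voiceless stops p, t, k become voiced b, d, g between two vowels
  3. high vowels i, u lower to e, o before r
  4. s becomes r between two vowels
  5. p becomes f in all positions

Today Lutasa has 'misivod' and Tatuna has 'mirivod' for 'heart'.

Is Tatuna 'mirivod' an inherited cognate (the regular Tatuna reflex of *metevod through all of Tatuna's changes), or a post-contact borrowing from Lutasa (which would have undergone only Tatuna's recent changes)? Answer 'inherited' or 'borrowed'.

borrowed

If inherited, *metevod would pass through all of Tatuna's changes:
Tatuna: start from *metevod.
  rule 1 (final devoicing): metevod → metevot
  rule 2 (intervocalic voicing): metevot → medevot
  rule 3: no change — medevot
  rule 4: no change — medevot
  rule 5: no change — medevot
  ⇒ Tatuna medevot
If borrowed from Lutasa 'misivod' after the early changes, it would undergo only the recent ones:
  rule 4 (rhotacism): misivod → mirivod
  rule 5 (unconditioned shift): no change (mirivod)
  ⇒ as a loan: mirivod
Tatuna 'mirivod' matches the loan outcome 'mirivod', not the inherited 'medevot' — it skipped the early Tatuna changes, so it was borrowed from Lutasa.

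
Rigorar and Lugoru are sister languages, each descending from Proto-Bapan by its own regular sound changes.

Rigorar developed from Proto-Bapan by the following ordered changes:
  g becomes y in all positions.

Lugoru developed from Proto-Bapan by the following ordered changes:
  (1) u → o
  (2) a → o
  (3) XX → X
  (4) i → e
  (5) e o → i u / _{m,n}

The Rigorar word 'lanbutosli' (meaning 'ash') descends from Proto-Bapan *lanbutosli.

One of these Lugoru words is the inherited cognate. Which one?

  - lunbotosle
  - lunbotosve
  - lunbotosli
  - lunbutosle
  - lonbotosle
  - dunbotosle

lunbotosle

Lugoru: start from *lanbutosli.
  rule 1 (vowel merger): lanbutosli → lanbotosli
  rule 2 (vowel merger): lanbotosli → lonbotosli
  rule 3: no change — lonbotosli
  rule 4 (vowel merger): lonbotosli → lonbotosle
  rule 5 (pre-nasal raising): lonbotosle → lunbotosle
  ⇒ Lugoru lunbotosle
The other candidates each miss or misapply at least one Lugoru change.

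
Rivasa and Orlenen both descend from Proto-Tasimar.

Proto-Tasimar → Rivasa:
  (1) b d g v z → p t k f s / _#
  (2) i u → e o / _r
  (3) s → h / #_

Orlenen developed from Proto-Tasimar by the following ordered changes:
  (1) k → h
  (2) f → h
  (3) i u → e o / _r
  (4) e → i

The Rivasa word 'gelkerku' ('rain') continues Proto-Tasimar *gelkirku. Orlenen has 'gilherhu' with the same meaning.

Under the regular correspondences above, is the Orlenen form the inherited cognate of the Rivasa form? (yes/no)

no

Derive the expected Orlenen reflex of *gelkirku:
Orlenen: start from *gelkirku.
  rule 1 (unconditioned shift): gelkirku → gelhirhu
  rule 2: no change — gelhirhu
  rule 3 (pre-rhotic lowering): gelhirhu → gelherhu
  rule 4 (vowel merger): gelherhu → gilhirhu
  ⇒ Orlenen gilhirhu
The regular Orlenen reflex would be 'gilhirhu', but the attested form is 'gilherhu'. The correspondence is irregular, so they are not cognates (the Orlenen form has a different source).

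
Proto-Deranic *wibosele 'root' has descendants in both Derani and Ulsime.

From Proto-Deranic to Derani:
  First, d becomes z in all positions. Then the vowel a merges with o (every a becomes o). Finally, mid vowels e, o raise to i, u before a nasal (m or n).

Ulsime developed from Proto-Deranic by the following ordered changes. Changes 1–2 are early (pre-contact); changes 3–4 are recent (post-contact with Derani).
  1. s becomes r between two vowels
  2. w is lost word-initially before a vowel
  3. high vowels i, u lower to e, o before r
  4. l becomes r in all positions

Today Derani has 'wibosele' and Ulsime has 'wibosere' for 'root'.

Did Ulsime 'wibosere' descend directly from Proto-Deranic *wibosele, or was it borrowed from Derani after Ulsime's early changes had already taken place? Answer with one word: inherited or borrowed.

If inherited, *wibosele would pass through all of Ulsime's changes:
Ulsime: *wibosele
  wibosele → wiborele   [rhotacism]
  wiborele → iborele   [glide loss]
  iborele (rule 3 does not apply)
  iborele → iborere   [unconditioned shift]
  giving Ulsime iborere.
If borrowed from Derani 'wibosele' after the early changes, it would undergo only the recent ones:
  rule 3 (pre-rhotic lowering): no change (wibosele)
  rule 4 (unconditioned shift): wibosele → wibosere
  ⇒ as a loan: wibosere
Ulsime 'wibosere' matches the loan outcome 'wibosere', not the inherited 'iborere' — it skipped the early Ulsime changes, so it was borrowed from Derani.

borrowed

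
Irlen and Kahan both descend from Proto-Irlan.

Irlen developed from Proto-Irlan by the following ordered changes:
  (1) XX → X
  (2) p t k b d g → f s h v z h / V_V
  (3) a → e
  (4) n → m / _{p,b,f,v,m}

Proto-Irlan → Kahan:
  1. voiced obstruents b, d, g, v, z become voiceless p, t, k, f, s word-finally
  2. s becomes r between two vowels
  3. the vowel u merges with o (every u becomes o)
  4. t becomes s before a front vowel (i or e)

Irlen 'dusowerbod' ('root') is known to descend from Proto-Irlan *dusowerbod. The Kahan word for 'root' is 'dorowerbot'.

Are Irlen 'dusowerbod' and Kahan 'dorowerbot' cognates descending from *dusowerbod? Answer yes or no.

Derive the expected Kahan reflex of *dusowerbod:
Kahan: *dusowerbod > dusowerbot > durowerbot > dorowerbot  (by final devoicing, rhotacism, vowel merger)
Kahan 'dorowerbot' matches the regular reflex exactly, so the pair is cognate.

yes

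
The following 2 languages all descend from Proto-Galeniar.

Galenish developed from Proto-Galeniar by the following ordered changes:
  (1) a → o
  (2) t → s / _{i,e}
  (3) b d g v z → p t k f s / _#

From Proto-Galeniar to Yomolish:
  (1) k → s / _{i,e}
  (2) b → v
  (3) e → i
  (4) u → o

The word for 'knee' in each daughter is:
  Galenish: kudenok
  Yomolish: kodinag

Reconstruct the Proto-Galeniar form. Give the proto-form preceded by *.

Position 4: Galenish has e, Yomolish has i. Galenish preserves e here (none of its changes turn any other segment into e), so the proto-segment is *e.
Position 6: Galenish has o, Yomolish has a. Yomolish preserves a here (none of its changes turn any other segment into a), so the proto-segment is *a.
Position 7: Galenish has k, Yomolish has g. Yomolish preserves g here (none of its changes turn any other segment into g), so the proto-segment is *g.
Verify the candidate proto-form against each daughter:
Galenish: *kudenag
  kudenag → kudenog   [vowel merger]
  kudenog (rule 2 does not apply)
  kudenog → kudenok   [final devoicing]
  giving Galenish kudenok.
Yomolish: *kudenag
  kudenag (rule 1 does not apply)
  kudenag (rule 2 does not apply)
  kudenag → kudinag   [vowel merger]
  kudinag → kodinag   [vowel merger]
  giving Yomolish kodinag.
*kudenag is the unique common source.

*kudenag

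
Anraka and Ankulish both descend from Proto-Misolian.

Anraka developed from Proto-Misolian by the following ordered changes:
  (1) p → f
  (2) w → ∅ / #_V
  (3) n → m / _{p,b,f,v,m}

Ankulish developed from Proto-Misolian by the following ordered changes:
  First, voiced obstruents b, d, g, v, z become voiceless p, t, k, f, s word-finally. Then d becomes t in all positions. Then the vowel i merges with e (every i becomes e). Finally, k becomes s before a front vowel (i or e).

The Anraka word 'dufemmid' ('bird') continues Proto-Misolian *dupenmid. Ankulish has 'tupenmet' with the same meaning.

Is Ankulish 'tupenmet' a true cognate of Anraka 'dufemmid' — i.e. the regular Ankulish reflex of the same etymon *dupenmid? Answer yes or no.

yes

Derive the expected Ankulish reflex of *dupenmid:
Ankulish: *dupenmid
  dupenmid → dupenmit   [final devoicing]
  dupenmit → tupenmit   [unconditioned shift]
  tupenmit → tupenmet   [vowel merger]
  tupenmet (rule 4 does not apply)
  giving Ankulish tupenmet.
Ankulish 'tupenmet' matches the regular reflex exactly, so the pair is cognate.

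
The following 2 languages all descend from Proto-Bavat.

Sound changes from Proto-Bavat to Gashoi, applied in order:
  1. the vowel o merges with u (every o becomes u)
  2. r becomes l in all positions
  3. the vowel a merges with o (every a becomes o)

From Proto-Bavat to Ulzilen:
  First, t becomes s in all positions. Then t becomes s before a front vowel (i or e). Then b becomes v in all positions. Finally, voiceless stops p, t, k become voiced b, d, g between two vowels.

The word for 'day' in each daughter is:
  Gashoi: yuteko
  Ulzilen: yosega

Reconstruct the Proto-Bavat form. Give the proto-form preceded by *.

Position 2: Gashoi has u, Ulzilen has o. Ulzilen preserves o here (none of its changes turn any other segment into o), so the proto-segment is *o.
Position 6: Gashoi has o, Ulzilen has a. Ulzilen preserves a here (none of its changes turn any other segment into a), so the proto-segment is *a.
Position 3: Gashoi has t, Ulzilen has s. Gashoi preserves t here (none of its changes turn any other segment into t), so the proto-segment is *t.
Verify the candidate proto-form against each daughter:
Gashoi: start from *yoteka.
  rule 1 (vowel merger): yoteka → yuteka
  rule 2: no change — yuteka
  rule 3 (vowel merger): yuteka → yuteko
  ⇒ Gashoi yuteko
Ulzilen: start from *yoteka.
  rule 1 (unconditioned shift): yoteka → yoseka
  rule 2: no change — yoseka
  rule 3: no change — yoseka
  rule 4 (intervocalic voicing): yoseka → yosega
  ⇒ Ulzilen yosega
*yoteka is the unique common source.

*yoteka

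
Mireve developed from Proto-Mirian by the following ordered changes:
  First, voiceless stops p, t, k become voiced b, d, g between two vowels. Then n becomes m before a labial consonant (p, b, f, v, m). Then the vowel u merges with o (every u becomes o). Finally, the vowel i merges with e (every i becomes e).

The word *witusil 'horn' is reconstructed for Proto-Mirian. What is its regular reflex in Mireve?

wedosel

Mireve: *witusil > widusil > widosil > wedosel  (by intervocalic voicing, vowel merger, vowel merger)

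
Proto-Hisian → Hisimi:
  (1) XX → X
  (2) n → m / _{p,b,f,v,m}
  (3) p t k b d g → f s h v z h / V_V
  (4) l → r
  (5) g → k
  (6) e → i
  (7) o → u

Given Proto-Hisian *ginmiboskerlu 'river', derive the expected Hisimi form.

kimmivuskirru

Hisimi: start from *ginmiboskerlu.
  rule 1: no change — ginmiboskerlu
  rule 2 (nasal place assimilation): ginmiboskerlu → gimmiboskerlu
  rule 3 (intervocalic lenition): gimmiboskerlu → gimmivoskerlu
  rule 4 (unconditioned shift): gimmivoskerlu → gimmivoskerru
  rule 5 (unconditioned shift): gimmivoskerru → kimmivoskerru
  rule 6 (vowel merger): kimmivoskerru → kimmivoskirru
  rule 7 (vowel merger): kimmivoskirru → kimmivuskirru
  ⇒ Hisimi kimmivuskirru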